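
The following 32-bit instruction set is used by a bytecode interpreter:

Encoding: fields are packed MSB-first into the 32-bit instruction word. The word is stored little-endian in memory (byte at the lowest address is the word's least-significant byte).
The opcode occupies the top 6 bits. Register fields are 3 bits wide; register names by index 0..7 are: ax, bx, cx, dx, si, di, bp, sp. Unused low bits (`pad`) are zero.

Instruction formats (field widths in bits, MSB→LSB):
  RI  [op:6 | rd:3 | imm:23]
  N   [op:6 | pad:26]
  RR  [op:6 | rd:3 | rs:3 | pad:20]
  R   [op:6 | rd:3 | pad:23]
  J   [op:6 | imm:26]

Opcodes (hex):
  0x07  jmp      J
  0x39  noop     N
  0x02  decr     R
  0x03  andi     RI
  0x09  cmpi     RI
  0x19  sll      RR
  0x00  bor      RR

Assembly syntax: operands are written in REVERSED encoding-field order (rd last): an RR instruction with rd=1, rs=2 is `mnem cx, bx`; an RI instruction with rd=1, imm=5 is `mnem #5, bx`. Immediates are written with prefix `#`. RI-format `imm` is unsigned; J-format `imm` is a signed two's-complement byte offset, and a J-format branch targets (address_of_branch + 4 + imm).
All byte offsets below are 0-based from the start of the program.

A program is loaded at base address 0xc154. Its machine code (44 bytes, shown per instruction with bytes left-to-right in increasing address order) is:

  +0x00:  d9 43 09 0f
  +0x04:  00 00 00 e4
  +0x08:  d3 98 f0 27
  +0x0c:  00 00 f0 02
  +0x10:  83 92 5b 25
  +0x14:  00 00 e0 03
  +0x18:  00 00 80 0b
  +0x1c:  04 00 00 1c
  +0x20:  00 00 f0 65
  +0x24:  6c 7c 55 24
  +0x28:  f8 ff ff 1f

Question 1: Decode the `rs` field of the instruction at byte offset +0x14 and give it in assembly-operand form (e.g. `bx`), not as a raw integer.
off 0x14: read 00 00 e0 03 as little → 0x03e00000
  top 6b → 0x0 → bor [RR]
  [25:23] rd=7 = sp
  [22:20] rs=6 = bp

bp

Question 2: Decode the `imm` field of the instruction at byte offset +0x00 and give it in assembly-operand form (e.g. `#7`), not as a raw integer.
#607193

off 0x00: read d9 43 09 0f as little → 0x0f0943d9
  top 6b → 0x3 → andi [RI]
  [25:23] rd=6 = bp
  [22:0] imm=607193 = #607193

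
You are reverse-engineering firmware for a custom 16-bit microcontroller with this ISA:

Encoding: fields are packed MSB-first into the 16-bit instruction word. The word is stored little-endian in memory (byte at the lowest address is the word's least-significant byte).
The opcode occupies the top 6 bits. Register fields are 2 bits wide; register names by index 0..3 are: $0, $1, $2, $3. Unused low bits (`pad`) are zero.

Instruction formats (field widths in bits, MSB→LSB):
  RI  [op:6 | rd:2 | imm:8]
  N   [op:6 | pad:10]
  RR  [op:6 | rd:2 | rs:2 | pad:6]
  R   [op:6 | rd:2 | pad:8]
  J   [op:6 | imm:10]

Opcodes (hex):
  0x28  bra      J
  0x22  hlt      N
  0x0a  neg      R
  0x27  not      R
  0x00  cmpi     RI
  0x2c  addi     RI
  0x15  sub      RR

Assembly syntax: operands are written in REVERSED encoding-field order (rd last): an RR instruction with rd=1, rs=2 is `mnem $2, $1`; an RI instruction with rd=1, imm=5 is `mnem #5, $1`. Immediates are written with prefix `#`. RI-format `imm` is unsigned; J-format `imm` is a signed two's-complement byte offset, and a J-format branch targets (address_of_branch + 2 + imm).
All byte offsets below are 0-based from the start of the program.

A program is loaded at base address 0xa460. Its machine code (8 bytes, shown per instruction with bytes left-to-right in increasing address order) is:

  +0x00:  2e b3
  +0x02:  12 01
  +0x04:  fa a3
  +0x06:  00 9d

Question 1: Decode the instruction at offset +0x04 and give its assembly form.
@+04  little-endian(fa a3) = 0xa3fa
  op=0xa3fa>>10=0x28 ⇒ bra (J)
  imm@[9:0]=0x3fa (s10→-6) ⇒ #-6

bra #-6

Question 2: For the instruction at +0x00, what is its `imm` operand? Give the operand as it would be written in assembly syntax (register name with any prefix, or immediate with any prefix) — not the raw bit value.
[00] 2e b3 → 0xb32e
  opcode bits[15:10]=0x2c: addi/RI
  [9:8] rd=3 = $3
  [7:0] imm=46 = #46

#46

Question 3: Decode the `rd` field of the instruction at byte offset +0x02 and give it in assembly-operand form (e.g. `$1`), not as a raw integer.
[02] 12 01 → 0x0112
  opcode bits[15:10]=0x0: cmpi/RI
  [9:8] rd=1 = $1
  [7:0] imm=18 = #18

$1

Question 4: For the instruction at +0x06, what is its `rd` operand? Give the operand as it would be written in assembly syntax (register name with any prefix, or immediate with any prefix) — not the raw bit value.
$1

+0x06: 00 9d ⇒ word 0x9d00 (little)
  op=0x9d00>>10=0x27 ⇒ not (R)
  rd: (w>>8)&0x3=0x1 → $1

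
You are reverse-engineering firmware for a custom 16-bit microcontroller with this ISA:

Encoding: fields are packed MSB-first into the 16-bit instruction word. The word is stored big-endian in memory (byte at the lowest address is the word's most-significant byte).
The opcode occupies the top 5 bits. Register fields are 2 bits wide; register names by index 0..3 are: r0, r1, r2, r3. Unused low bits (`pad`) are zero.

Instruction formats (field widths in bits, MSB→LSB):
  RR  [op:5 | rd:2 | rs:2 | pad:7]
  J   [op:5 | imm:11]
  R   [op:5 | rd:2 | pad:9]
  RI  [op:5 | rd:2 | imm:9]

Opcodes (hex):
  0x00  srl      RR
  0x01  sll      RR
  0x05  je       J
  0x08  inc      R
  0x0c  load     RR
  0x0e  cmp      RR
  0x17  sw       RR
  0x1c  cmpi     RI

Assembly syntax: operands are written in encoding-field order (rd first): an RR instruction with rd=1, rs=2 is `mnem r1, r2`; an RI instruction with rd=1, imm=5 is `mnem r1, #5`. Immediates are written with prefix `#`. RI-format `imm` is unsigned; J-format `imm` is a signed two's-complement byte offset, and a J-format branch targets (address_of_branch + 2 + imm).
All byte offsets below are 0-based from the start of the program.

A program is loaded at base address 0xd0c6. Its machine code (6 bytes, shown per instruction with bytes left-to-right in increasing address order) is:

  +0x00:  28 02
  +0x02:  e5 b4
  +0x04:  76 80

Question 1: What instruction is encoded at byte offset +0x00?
off 0x00: read 28 02 as big → 0x2802
  op=0x2802>>11=0x5 ⇒ je (J)
  imm@[10:0]=0x2 ⇒ #2

je #2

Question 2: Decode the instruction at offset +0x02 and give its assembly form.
cmpi r2, #436

[02] e5 b4 → 0xe5b4
  top 5b → 0x1c → cmpi [RI]
  [10:9] rd=2 = r2
  [8:0] imm=436 = #436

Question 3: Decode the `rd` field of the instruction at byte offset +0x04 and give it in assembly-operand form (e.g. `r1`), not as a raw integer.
+0x04: 76 80 ⇒ word 0x7680 (big)
  opcode bits[15:11]=0xe: cmp/RR
  rd: (w>>9)&0x3=0x3 → r3
  rs: (w>>7)&0x3=0x1 → r1

r3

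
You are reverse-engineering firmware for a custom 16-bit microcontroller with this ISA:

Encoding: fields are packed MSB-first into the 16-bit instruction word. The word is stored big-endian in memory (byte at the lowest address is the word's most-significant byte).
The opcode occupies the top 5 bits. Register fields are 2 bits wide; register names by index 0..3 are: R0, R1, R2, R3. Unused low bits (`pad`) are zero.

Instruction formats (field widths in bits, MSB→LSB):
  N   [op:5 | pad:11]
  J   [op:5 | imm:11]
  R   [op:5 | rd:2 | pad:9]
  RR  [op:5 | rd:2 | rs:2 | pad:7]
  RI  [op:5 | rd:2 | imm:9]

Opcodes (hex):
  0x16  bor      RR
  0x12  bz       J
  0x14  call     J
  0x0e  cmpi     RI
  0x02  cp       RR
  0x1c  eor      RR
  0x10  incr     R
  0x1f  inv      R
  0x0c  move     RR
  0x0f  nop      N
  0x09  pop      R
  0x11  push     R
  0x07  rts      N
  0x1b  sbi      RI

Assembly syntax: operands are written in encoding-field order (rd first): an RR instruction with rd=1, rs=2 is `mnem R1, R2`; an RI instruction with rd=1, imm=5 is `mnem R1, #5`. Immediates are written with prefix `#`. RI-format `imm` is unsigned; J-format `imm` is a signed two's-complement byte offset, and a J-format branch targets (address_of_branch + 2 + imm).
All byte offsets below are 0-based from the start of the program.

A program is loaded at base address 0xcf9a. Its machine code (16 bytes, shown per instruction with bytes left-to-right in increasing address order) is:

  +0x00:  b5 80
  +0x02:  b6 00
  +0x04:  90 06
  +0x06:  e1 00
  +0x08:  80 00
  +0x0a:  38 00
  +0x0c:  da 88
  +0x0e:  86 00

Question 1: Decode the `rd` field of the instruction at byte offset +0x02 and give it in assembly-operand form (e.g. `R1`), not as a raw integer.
off 0x02: read b6 00 as big → 0xb600
  top 5b → 0x16 → bor [RR]
  [10:9] rd=3 = R3
  [8:7] rs=0 = R0

R3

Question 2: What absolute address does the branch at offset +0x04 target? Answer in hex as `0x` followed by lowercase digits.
off 0x04: read 90 06 as big → 0x9006
  op=0x9006>>11=0x12 ⇒ bz (J)
  imm: (w>>0)&0x7ff=0x6 → #6
  target = base 0xcf9a + off 0x04 + 2 + imm 6 = 0xcfa6

0xcfa6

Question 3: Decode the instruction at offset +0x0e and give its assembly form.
incr R3

off 0x0e: read 86 00 as big → 0x8600
  top 5b → 0x10 → incr [R]
  rd@[10:9]=0x3 ⇒ R3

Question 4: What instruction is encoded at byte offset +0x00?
off 0x00: read b5 80 as big → 0xb580
  op=0xb580>>11=0x16 ⇒ bor (RR)
  [10:9] rd=2 = R2
  [8:7] rs=3 = R3

bor R2, R3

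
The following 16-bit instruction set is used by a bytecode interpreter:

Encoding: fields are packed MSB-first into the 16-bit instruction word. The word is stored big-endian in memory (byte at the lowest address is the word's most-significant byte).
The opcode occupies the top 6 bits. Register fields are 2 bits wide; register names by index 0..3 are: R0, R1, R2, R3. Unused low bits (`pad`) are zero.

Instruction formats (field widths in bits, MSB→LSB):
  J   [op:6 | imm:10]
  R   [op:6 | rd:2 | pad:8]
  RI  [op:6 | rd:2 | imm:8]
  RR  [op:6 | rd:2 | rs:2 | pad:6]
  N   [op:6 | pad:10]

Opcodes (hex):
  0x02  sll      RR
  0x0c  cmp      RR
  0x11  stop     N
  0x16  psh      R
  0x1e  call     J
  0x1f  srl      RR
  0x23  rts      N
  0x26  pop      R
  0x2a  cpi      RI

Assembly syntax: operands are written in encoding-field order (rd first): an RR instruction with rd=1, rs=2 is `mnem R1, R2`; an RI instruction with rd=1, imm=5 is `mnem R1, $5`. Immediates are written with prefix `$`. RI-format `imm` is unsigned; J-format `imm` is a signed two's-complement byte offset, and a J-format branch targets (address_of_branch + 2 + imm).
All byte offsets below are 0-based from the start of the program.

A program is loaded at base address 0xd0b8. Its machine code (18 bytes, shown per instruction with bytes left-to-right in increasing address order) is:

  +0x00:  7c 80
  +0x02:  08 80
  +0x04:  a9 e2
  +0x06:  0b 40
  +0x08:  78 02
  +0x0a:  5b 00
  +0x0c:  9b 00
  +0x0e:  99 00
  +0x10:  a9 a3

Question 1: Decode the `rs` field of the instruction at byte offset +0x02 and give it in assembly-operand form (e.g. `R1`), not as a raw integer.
R2

@+02  big-endian(08 80) = 0x0880
  top 6b → 0x2 → sll [RR]
  [9:8] rd=0 = R0
  [7:6] rs=2 = R2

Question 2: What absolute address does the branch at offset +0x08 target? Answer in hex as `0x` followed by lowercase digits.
0xd0c4

+0x08: 78 02 ⇒ word 0x7802 (big)
  opcode bits[15:10]=0x1e: call/J
  imm@[9:0]=0x2 ⇒ $2
  target = base 0xd0b8 + off 0x08 + 2 + imm 2 = 0xd0c4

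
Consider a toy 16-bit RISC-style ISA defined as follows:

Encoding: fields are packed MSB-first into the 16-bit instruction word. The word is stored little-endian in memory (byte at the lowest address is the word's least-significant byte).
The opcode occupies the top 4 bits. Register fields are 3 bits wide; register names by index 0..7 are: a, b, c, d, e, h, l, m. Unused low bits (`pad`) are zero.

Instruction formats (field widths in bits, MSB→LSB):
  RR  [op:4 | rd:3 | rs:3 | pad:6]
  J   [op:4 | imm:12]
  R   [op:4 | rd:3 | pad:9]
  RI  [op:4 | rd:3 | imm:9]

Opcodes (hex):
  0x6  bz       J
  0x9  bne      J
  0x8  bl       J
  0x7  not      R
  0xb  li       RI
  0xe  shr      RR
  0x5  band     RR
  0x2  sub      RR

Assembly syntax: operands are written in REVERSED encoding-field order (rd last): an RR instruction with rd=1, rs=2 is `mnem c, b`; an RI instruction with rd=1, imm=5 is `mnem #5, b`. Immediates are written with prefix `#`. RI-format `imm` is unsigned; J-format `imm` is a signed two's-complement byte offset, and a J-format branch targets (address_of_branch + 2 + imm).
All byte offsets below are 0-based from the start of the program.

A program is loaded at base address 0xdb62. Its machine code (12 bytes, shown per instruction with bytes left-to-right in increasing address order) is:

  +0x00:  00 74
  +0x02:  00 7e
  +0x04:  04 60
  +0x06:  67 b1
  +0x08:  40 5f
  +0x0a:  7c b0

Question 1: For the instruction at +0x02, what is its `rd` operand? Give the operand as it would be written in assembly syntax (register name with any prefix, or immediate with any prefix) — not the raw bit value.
+0x02: 00 7e ⇒ word 0x7e00 (little)
  opcode bits[15:12]=0x7: not/R
  rd@[11:9]=0x7 ⇒ m

m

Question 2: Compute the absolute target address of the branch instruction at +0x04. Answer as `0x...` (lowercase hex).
0xdb6c

@+04  little-endian(04 60) = 0x6004
  opcode bits[15:12]=0x6: bz/J
  imm@[11:0]=0x4 ⇒ #4
  target = base 0xdb62 + off 0x04 + 2 + imm 4 = 0xdb6c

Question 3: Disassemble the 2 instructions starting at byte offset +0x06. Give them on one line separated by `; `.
+0x06: 67 b1 ⇒ word 0xb167 (little)
  opcode bits[15:12]=0xb: li/RI
  [11:9] rd=0 = a
  [8:0] imm=359 = #359
+0x08: 40 5f ⇒ word 0x5f40 (little)
  opcode bits[15:12]=0x5: band/RR
  [11:9] rd=7 = m
  [8:6] rs=5 = h

li #359, a; band h, m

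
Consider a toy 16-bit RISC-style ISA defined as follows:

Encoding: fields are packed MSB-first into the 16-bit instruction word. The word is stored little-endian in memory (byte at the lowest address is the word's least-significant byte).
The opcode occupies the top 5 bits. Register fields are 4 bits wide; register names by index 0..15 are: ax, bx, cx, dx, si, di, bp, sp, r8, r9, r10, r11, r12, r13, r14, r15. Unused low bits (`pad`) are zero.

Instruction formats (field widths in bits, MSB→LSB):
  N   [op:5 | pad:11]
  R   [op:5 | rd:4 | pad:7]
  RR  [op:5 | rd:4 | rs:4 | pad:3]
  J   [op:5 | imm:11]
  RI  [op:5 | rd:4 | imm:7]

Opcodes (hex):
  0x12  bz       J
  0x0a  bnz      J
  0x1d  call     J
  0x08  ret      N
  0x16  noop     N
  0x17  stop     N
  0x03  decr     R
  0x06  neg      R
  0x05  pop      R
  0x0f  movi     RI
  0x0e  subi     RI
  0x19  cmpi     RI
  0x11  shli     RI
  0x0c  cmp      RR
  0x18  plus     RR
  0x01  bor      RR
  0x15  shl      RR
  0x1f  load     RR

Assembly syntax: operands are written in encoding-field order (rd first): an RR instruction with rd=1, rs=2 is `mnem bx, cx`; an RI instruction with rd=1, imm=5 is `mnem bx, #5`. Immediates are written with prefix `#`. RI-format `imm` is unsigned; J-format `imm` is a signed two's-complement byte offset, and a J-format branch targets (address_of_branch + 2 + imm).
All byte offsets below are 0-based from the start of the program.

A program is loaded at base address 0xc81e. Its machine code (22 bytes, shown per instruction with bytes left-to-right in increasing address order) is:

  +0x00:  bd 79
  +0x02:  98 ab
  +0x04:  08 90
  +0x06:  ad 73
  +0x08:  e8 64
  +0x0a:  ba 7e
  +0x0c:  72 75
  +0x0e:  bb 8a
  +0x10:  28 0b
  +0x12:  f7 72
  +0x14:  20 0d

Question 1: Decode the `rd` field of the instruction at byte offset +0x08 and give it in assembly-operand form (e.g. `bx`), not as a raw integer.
r9

@+08  little-endian(e8 64) = 0x64e8
  top 5b → 0xc → cmp [RR]
  rd@[10:7]=0x9 ⇒ r9
  rs@[6:3]=0xd ⇒ r13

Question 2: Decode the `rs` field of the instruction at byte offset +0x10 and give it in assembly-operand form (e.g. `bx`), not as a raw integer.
[10] 28 0b → 0x0b28
  opcode bits[15:11]=0x1: bor/RR
  rd: (w>>7)&0xf=0x6 → bp
  rs: (w>>3)&0xf=0x5 → di

di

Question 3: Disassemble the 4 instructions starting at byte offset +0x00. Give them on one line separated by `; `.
[00] bd 79 → 0x79bd
  op=0x79bd>>11=0xf ⇒ movi (RI)
  rd@[10:7]=0x3 ⇒ dx
  imm@[6:0]=0x3d ⇒ #61
[02] 98 ab → 0xab98
  op=0xab98>>11=0x15 ⇒ shl (RR)
  rd@[10:7]=0x7 ⇒ sp
  rs@[6:3]=0x3 ⇒ dx
[04] 08 90 → 0x9008
  op=0x9008>>11=0x12 ⇒ bz (J)
  imm@[10:0]=0x8 ⇒ #8
[06] ad 73 → 0x73ad
  op=0x73ad>>11=0xe ⇒ subi (RI)
  rd@[10:7]=0x7 ⇒ sp
  imm@[6:0]=0x2d ⇒ #45

movi dx, #61; shl sp, dx; bz #8; subi sp, #45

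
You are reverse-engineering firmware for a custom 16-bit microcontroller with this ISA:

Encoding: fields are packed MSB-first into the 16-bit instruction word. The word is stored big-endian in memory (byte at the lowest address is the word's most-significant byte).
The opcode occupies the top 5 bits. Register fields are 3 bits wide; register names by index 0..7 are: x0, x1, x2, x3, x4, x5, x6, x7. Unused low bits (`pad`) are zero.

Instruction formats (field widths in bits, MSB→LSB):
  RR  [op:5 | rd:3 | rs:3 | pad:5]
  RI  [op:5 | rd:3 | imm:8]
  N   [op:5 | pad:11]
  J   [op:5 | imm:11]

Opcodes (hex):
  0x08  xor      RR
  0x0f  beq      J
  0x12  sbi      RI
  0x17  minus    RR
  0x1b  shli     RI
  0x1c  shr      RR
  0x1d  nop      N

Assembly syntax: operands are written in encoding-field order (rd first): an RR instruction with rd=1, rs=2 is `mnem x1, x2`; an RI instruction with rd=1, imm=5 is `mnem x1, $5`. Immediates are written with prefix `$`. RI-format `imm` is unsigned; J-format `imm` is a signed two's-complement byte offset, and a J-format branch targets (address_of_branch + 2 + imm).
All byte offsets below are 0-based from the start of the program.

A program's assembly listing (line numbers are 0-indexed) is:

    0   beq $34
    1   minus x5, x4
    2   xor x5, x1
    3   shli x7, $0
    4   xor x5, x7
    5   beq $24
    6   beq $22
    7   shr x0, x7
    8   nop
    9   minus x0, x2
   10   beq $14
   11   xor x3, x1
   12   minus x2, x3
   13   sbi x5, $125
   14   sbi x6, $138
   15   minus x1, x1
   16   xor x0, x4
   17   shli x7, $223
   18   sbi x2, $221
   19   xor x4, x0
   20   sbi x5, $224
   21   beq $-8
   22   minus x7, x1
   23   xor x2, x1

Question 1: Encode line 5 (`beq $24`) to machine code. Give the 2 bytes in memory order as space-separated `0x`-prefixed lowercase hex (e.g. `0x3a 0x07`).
0x78 0x18

L5: beq op=0xf:5|imm=24:11 ⇒ 0x7818 ⇒ big 78 18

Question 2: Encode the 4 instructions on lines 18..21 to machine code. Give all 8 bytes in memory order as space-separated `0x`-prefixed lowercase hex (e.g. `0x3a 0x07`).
0x92 0xdd 0x44 0x00 0x95 0xe0 0x7f 0xf8

L18: sbi op=0x12:5|rd=2:3|imm=221:8 ⇒ 0x92dd ⇒ big 92 dd
L19: xor op=0x8:5|rd=4:3|rs=0:3|pad=0:5 ⇒ 0x4400 ⇒ big 44 00
L20: sbi op=0x12:5|rd=5:3|imm=224:8 ⇒ 0x95e0 ⇒ big 95 e0
L21: beq op=0xf:5|imm=-8:11 ⇒ 0x7ff8 ⇒ big 7f f8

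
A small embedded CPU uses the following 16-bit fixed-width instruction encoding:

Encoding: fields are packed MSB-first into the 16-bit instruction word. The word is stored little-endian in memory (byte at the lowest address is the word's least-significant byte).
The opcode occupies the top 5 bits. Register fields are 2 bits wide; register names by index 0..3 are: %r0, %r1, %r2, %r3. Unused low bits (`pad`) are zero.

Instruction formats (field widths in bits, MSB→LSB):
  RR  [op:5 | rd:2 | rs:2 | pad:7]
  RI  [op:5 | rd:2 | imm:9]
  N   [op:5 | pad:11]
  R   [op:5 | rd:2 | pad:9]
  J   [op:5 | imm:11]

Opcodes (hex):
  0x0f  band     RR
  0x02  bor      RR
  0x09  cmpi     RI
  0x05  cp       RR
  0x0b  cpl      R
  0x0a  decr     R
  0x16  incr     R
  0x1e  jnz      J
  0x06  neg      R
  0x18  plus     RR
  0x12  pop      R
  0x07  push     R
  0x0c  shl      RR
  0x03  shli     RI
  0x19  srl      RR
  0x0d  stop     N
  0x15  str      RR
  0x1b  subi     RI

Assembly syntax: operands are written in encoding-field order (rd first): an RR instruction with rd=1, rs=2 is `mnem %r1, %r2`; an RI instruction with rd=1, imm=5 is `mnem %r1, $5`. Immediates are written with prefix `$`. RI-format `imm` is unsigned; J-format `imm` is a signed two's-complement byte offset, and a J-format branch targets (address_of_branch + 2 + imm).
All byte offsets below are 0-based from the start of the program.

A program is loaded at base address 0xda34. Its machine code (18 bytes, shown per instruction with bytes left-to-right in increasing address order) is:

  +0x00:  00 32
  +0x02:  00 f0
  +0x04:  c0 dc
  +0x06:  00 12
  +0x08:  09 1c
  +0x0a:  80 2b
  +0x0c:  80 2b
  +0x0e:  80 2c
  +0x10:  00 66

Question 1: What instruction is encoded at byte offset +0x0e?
[0e] 80 2c → 0x2c80
  top 5b → 0x5 → cp [RR]
  rd: (w>>9)&0x3=0x2 → %r2
  rs: (w>>7)&0x3=0x1 → %r1

cp %r2, %r1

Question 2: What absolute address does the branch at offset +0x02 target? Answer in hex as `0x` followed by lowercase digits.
0xda38

@+02  little-endian(00 f0) = 0xf000
  opcode bits[15:11]=0x1e: jnz/J
  imm@[10:0]=0x0 ⇒ $0
  target = base 0xda34 + off 0x02 + 2 + imm 0 = 0xda38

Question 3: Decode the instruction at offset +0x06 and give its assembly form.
bor %r1, %r0

@+06  little-endian(00 12) = 0x1200
  opcode bits[15:11]=0x2: bor/RR
  rd@[10:9]=0x1 ⇒ %r1
  rs@[8:7]=0x0 ⇒ %r0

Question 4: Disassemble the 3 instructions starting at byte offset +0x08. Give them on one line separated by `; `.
@+08  little-endian(09 1c) = 0x1c09
  top 5b → 0x3 → shli [RI]
  rd@[10:9]=0x2 ⇒ %r2
  imm@[8:0]=0x9 ⇒ $9
@+0a  little-endian(80 2b) = 0x2b80
  top 5b → 0x5 → cp [RR]
  rd@[10:9]=0x1 ⇒ %r1
  rs@[8:7]=0x3 ⇒ %r3
@+0c  little-endian(80 2b) = 0x2b80
  top 5b → 0x5 → cp [RR]
  rd@[10:9]=0x1 ⇒ %r1
  rs@[8:7]=0x3 ⇒ %r3

shli %r2, $9; cp %r1, %r3; cp %r1, %r3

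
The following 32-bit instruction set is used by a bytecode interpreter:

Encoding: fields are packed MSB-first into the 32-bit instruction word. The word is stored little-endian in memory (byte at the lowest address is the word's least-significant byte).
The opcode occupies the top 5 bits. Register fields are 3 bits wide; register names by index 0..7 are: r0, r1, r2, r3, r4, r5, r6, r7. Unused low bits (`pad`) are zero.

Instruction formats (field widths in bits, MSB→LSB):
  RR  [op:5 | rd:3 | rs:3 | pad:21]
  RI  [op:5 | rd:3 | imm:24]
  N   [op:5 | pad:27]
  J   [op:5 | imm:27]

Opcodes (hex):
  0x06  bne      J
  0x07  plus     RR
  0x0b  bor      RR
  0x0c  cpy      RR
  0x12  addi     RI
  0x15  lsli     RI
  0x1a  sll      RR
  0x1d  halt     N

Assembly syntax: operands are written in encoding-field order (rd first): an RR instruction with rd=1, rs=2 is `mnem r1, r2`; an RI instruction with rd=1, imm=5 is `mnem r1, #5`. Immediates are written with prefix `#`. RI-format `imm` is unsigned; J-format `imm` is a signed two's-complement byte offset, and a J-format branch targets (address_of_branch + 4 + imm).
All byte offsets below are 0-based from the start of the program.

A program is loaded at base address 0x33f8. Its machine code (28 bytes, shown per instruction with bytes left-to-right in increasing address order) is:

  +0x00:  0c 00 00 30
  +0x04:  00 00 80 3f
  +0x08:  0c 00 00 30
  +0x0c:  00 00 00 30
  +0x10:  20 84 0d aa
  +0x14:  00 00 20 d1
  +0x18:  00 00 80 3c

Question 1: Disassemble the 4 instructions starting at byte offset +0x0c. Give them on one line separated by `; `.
bne #0; lsli r2, #885792; sll r1, r1; plus r4, r4

+0x0c: 00 00 00 30 ⇒ word 0x30000000 (little)
  opcode bits[31:27]=0x6: bne/J
  imm@[26:0]=0x0 ⇒ #0
+0x10: 20 84 0d aa ⇒ word 0xaa0d8420 (little)
  opcode bits[31:27]=0x15: lsli/RI
  rd@[26:24]=0x2 ⇒ r2
  imm@[23:0]=0xd8420 ⇒ #885792
+0x14: 00 00 20 d1 ⇒ word 0xd1200000 (little)
  opcode bits[31:27]=0x1a: sll/RR
  rd@[26:24]=0x1 ⇒ r1
  rs@[23:21]=0x1 ⇒ r1
+0x18: 00 00 80 3c ⇒ word 0x3c800000 (little)
  opcode bits[31:27]=0x7: plus/RR
  rd@[26:24]=0x4 ⇒ r4
  rs@[23:21]=0x4 ⇒ r4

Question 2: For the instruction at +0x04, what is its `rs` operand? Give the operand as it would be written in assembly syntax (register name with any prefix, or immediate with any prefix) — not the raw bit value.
r4

@+04  little-endian(00 00 80 3f) = 0x3f800000
  top 5b → 0x7 → plus [RR]
  rd@[26:24]=0x7 ⇒ r7
  rs@[23:21]=0x4 ⇒ r4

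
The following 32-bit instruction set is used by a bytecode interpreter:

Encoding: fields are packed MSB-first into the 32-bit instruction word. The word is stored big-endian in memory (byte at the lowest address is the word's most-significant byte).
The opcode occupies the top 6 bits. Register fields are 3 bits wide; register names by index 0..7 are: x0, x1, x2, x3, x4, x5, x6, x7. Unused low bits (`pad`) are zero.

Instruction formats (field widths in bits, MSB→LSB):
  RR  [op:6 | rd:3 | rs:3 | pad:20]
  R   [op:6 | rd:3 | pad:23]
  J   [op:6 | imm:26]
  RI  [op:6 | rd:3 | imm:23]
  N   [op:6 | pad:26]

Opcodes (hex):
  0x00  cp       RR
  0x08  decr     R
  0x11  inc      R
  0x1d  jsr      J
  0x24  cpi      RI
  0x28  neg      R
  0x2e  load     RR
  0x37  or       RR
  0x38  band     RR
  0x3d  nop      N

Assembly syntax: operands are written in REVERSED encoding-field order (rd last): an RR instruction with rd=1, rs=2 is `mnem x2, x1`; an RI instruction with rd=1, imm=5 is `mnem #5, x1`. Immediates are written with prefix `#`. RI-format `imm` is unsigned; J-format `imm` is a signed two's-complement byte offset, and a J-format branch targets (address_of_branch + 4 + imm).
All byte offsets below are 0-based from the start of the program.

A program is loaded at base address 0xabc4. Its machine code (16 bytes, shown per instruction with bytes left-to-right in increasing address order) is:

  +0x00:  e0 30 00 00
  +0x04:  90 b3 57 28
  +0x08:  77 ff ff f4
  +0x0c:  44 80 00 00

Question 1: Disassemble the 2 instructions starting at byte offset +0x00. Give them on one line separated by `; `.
off 0x00: read e0 30 00 00 as big → 0xe0300000
  op=0xe0300000>>26=0x38 ⇒ band (RR)
  rd@[25:23]=0x0 ⇒ x0
  rs@[22:20]=0x3 ⇒ x3
off 0x04: read 90 b3 57 28 as big → 0x90b35728
  op=0x90b35728>>26=0x24 ⇒ cpi (RI)
  rd@[25:23]=0x1 ⇒ x1
  imm@[22:0]=0x335728 ⇒ #3364648

band x3, x0; cpi #3364648, x1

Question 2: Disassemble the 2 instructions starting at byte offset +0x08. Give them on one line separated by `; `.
off 0x08: read 77 ff ff f4 as big → 0x77fffff4
  top 6b → 0x1d → jsr [J]
  imm: (w>>0)&0x3ffffff=0x3fffff4 (s26→-12) → #-12
off 0x0c: read 44 80 00 00 as big → 0x44800000
  top 6b → 0x11 → inc [R]
  rd: (w>>23)&0x7=0x1 → x1

jsr #-12; inc x1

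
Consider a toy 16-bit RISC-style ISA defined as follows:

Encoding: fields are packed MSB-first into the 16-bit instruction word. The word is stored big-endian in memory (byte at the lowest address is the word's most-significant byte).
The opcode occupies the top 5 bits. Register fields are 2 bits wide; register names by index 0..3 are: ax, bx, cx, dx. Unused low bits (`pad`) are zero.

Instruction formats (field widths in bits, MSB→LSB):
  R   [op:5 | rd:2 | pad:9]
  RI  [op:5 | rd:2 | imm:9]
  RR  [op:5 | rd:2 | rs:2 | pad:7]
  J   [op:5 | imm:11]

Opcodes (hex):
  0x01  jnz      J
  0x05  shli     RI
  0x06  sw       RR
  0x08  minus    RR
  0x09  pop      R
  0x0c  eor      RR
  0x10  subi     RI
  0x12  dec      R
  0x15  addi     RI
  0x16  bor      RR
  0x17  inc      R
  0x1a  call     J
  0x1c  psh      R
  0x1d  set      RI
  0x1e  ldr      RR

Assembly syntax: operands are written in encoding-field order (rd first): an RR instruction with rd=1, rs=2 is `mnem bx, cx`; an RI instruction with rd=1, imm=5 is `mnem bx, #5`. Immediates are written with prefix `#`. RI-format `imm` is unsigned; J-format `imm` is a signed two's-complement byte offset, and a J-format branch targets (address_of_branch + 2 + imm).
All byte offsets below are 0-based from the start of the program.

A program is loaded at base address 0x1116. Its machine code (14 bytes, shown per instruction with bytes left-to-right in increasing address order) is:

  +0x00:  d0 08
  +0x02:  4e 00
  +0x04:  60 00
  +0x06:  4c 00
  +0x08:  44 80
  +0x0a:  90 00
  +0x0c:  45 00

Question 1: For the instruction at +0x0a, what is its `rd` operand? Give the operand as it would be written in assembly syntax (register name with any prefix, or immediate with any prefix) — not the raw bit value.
@+0a  big-endian(90 00) = 0x9000
  opcode bits[15:11]=0x12: dec/R
  [10:9] rd=0 = ax

ax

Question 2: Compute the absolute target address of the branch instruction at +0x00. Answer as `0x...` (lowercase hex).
@+00  big-endian(d0 08) = 0xd008
  opcode bits[15:11]=0x1a: call/J
  imm@[10:0]=0x8 ⇒ #8
  target = base 0x1116 + off 0x00 + 2 + imm 8 = 0x1120

0x1120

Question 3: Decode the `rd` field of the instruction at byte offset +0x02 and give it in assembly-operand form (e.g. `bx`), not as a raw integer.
dx

+0x02: 4e 00 ⇒ word 0x4e00 (big)
  op=0x4e00>>11=0x9 ⇒ pop (R)
  rd@[10:9]=0x3 ⇒ dx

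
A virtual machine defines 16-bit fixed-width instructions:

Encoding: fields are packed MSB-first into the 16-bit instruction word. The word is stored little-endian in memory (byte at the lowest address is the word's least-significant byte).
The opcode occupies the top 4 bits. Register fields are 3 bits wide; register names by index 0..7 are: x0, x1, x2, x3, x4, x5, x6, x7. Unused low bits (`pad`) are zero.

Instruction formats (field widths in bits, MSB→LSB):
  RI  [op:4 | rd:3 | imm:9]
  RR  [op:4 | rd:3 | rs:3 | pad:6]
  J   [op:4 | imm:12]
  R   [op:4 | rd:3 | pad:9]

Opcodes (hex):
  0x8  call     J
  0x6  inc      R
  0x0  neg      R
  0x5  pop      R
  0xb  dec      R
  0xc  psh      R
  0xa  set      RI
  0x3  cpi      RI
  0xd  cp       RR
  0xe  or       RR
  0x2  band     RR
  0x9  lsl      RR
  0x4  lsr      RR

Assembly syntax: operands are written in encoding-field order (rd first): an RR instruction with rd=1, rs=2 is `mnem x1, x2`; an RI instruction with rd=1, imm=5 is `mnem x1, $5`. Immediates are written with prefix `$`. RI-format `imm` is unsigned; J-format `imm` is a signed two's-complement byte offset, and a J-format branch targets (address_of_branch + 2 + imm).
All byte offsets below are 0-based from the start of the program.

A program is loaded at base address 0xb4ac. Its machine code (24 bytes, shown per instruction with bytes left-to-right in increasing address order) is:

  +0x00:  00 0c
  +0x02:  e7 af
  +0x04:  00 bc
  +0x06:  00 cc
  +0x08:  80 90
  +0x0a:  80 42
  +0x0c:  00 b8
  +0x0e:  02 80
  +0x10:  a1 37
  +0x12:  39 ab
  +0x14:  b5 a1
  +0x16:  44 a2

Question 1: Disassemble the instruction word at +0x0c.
dec x4

off 0x0c: read 00 b8 as little → 0xb800
  op=0xb800>>12=0xb ⇒ dec (R)
  rd: (w>>9)&0x7=0x4 → x4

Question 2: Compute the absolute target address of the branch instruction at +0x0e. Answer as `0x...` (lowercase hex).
[0e] 02 80 → 0x8002
  op=0x8002>>12=0x8 ⇒ call (J)
  [11:0] imm=2 = $2
  target = base 0xb4ac + off 0x0e + 2 + imm 2 = 0xb4be

0xb4be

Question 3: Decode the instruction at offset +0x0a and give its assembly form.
off 0x0a: read 80 42 as little → 0x4280
  op=0x4280>>12=0x4 ⇒ lsr (RR)
  rd: (w>>9)&0x7=0x1 → x1
  rs: (w>>6)&0x7=0x2 → x2

lsr x1, x2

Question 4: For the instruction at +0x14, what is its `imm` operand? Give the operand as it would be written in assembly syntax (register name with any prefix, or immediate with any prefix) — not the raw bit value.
$437

@+14  little-endian(b5 a1) = 0xa1b5
  top 4b → 0xa → set [RI]
  rd@[11:9]=0x0 ⇒ x0
  imm@[8:0]=0x1b5 ⇒ $437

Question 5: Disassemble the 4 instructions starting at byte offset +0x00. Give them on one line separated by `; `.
neg x6; set x7, $487; dec x6; psh x6

@+00  little-endian(00 0c) = 0x0c00
  opcode bits[15:12]=0x0: neg/R
  rd@[11:9]=0x6 ⇒ x6
@+02  little-endian(e7 af) = 0xafe7
  opcode bits[15:12]=0xa: set/RI
  rd@[11:9]=0x7 ⇒ x7
  imm@[8:0]=0x1e7 ⇒ $487
@+04  little-endian(00 bc) = 0xbc00
  opcode bits[15:12]=0xb: dec/R
  rd@[11:9]=0x6 ⇒ x6
@+06  little-endian(00 cc) = 0xcc00
  opcode bits[15:12]=0xc: psh/R
  rd@[11:9]=0x6 ⇒ x6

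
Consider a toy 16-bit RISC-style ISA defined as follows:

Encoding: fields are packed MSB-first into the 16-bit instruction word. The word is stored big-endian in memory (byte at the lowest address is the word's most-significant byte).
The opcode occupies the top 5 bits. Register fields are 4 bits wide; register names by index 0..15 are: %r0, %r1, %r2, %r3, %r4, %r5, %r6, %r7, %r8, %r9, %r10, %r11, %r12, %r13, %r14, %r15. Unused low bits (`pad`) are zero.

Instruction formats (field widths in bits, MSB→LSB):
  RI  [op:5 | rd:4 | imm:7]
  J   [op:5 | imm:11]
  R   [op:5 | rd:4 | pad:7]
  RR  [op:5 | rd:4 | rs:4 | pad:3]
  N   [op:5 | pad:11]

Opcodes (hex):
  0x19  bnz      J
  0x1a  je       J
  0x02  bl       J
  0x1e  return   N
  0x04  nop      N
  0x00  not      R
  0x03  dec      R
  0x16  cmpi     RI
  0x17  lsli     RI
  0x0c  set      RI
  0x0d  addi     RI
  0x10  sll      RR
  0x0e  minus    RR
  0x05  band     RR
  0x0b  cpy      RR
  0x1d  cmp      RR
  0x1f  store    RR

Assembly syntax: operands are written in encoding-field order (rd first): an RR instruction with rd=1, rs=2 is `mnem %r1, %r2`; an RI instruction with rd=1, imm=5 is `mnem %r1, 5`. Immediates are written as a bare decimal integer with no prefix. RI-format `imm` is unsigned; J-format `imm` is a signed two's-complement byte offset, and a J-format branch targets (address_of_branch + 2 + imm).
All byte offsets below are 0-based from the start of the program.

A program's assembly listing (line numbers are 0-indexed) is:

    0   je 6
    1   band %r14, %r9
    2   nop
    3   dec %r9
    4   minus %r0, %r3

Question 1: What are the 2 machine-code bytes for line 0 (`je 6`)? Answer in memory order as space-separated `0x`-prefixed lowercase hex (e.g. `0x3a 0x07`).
0xd0 0x06

line 0 (je): pack op=0x1a:5|imm=6:11 = 0xd006; big→ d0 06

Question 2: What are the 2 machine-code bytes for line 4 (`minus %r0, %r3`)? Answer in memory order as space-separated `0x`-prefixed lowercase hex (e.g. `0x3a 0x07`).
0x70 0x18

line 4 (minus): pack op=0xe:5|rd=0:4|rs=3:4|pad=0:3 = 0x7018; big→ 70 18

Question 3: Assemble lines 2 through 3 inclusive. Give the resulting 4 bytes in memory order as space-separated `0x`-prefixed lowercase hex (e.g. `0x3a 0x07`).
2. nop fields op=0x4:5|pad=0:11 → word 2000h → 20 00
3. dec fields op=0x3:5|rd=9:4|pad=0:7 → word 1c80h → 1c 80

0x20 0x00 0x1c 0x80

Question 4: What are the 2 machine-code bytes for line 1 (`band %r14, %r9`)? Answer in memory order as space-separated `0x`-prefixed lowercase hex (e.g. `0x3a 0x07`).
L1: band op=0x5:5|rd=14:4|rs=9:4|pad=0:3 ⇒ 0x2f48 ⇒ big 2f 48

0x2f 0x48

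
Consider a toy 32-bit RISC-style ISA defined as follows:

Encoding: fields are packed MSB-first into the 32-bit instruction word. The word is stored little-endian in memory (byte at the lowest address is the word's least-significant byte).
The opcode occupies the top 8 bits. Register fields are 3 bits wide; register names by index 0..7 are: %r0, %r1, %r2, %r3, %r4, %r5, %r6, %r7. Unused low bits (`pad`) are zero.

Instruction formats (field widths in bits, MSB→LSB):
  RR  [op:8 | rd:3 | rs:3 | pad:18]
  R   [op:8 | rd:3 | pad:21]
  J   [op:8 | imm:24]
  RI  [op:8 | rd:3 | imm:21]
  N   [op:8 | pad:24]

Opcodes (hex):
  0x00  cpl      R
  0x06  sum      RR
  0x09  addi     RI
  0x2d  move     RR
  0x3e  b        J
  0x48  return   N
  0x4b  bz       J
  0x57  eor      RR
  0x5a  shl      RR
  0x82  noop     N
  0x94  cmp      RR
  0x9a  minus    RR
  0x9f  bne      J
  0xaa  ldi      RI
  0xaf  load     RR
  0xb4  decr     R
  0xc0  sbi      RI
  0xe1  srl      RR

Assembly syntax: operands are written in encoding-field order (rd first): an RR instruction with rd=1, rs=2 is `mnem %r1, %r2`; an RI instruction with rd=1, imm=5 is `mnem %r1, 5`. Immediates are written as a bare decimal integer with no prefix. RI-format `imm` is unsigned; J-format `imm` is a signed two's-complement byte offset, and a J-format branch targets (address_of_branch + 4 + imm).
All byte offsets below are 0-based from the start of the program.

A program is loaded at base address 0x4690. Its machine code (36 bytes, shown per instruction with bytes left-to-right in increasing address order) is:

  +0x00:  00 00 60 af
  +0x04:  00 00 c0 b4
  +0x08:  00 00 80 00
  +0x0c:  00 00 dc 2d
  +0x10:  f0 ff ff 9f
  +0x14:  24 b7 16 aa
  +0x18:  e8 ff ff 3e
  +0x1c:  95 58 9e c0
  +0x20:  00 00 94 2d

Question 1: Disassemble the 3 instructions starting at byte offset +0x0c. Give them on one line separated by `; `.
+0x0c: 00 00 dc 2d ⇒ word 0x2ddc0000 (little)
  top 8b → 0x2d → move [RR]
  rd@[23:21]=0x6 ⇒ %r6
  rs@[20:18]=0x7 ⇒ %r7
+0x10: f0 ff ff 9f ⇒ word 0x9ffffff0 (little)
  top 8b → 0x9f → bne [J]
  imm@[23:0]=0xfffff0 (s24→-16) ⇒ -16
+0x14: 24 b7 16 aa ⇒ word 0xaa16b724 (little)
  top 8b → 0xaa → ldi [RI]
  rd@[23:21]=0x0 ⇒ %r0
  imm@[20:0]=0x16b724 ⇒ 1488676

move %r6, %r7; bne -16; ldi %r0, 1488676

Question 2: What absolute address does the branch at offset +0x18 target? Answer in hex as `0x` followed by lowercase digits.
0x4694

off 0x18: read e8 ff ff 3e as little → 0x3effffe8
  op=0x3effffe8>>24=0x3e ⇒ b (J)
  imm@[23:0]=0xffffe8 (s24→-24) ⇒ -24
  target = base 0x4690 + off 0x18 + 4 + imm -24 = 0x4694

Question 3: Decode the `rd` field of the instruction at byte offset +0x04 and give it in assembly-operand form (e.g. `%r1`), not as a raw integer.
%r6

[04] 00 00 c0 b4 → 0xb4c00000
  opcode bits[31:24]=0xb4: decr/R
  rd@[23:21]=0x6 ⇒ %r6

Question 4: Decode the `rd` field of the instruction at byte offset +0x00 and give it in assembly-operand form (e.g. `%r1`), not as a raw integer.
@+00  little-endian(00 00 60 af) = 0xaf600000
  opcode bits[31:24]=0xaf: load/RR
  [23:21] rd=3 = %r3
  [20:18] rs=0 = %r0

%r3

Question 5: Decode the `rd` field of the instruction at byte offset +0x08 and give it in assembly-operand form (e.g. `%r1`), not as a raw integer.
off 0x08: read 00 00 80 00 as little → 0x00800000
  opcode bits[31:24]=0x0: cpl/R
  rd@[23:21]=0x4 ⇒ %r4

%r4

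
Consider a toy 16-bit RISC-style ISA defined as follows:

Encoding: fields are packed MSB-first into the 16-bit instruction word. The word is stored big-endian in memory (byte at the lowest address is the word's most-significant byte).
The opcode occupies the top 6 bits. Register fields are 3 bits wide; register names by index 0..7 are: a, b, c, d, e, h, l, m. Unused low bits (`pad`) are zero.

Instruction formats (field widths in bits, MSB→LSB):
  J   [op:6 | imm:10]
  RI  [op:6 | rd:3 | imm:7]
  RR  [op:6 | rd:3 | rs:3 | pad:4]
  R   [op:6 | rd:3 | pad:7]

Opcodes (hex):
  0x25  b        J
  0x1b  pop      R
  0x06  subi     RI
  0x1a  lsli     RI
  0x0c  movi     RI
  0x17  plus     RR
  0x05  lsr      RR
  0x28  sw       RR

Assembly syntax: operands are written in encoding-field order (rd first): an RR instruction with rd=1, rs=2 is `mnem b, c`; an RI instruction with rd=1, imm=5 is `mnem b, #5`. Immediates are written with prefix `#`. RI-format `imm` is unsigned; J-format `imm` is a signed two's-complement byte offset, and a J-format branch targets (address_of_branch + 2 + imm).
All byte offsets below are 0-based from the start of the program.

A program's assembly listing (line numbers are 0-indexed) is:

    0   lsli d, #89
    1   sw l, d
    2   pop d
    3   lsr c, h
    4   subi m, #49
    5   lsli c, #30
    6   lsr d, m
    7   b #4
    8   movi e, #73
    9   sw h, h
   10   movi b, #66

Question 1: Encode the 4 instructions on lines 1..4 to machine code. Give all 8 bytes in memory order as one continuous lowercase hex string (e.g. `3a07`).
a3306d8015501bb1

L1: sw op=0x28:6|rd=6:3|rs=3:3|pad=0:4 ⇒ 0xa330 ⇒ big a3 30
L2: pop op=0x1b:6|rd=3:3|pad=0:7 ⇒ 0x6d80 ⇒ big 6d 80
L3: lsr op=0x5:6|rd=2:3|rs=5:3|pad=0:4 ⇒ 0x1550 ⇒ big 15 50
L4: subi op=0x6:6|rd=7:3|imm=49:7 ⇒ 0x1bb1 ⇒ big 1b b1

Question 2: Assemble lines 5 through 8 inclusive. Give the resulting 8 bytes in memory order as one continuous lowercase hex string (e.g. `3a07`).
L5: lsli op=0x1a:6|rd=2:3|imm=30:7 ⇒ 0x691e ⇒ big 69 1e
L6: lsr op=0x5:6|rd=3:3|rs=7:3|pad=0:4 ⇒ 0x15f0 ⇒ big 15 f0
L7: b op=0x25:6|imm=4:10 ⇒ 0x9404 ⇒ big 94 04
L8: movi op=0xc:6|rd=4:3|imm=73:7 ⇒ 0x3249 ⇒ big 32 49

691e15f094043249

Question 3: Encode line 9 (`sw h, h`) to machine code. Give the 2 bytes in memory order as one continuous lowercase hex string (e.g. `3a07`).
a2d0

L9: sw op=0x28:6|rd=5:3|rs=5:3|pad=0:4 ⇒ 0xa2d0 ⇒ big a2 d0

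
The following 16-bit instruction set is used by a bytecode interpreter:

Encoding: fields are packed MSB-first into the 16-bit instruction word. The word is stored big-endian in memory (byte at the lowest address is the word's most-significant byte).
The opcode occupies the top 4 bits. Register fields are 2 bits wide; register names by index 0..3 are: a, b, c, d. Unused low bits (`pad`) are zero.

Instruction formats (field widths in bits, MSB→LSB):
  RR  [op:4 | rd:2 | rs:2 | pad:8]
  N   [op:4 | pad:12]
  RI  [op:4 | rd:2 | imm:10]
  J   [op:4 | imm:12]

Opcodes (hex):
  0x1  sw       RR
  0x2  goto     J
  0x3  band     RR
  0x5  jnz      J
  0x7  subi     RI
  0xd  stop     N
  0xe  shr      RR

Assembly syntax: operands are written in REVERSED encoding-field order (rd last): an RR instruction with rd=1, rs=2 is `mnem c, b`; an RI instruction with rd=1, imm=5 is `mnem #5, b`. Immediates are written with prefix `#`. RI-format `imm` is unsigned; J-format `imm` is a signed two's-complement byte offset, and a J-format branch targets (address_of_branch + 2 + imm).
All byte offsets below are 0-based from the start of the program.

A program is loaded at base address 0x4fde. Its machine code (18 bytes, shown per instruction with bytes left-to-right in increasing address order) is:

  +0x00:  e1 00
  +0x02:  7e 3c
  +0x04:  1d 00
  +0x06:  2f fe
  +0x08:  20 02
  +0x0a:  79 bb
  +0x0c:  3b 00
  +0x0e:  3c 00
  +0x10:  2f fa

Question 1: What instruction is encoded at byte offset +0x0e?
band a, d

off 0x0e: read 3c 00 as big → 0x3c00
  opcode bits[15:12]=0x3: band/RR
  rd: (w>>10)&0x3=0x3 → d
  rs: (w>>8)&0x3=0x0 → a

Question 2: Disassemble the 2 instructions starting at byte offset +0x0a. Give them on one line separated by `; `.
subi #443, c; band d, c

off 0x0a: read 79 bb as big → 0x79bb
  opcode bits[15:12]=0x7: subi/RI
  [11:10] rd=2 = c
  [9:0] imm=443 = #443
off 0x0c: read 3b 00 as big → 0x3b00
  opcode bits[15:12]=0x3: band/RR
  [11:10] rd=2 = c
  [9:8] rs=3 = d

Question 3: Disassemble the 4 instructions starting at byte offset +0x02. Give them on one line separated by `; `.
@+02  big-endian(7e 3c) = 0x7e3c
  opcode bits[15:12]=0x7: subi/RI
  rd: (w>>10)&0x3=0x3 → d
  imm: (w>>0)&0x3ff=0x23c → #572
@+04  big-endian(1d 00) = 0x1d00
  opcode bits[15:12]=0x1: sw/RR
  rd: (w>>10)&0x3=0x3 → d
  rs: (w>>8)&0x3=0x1 → b
@+06  big-endian(2f fe) = 0x2ffe
  opcode bits[15:12]=0x2: goto/J
  imm: (w>>0)&0xfff=0xffe (s12→-2) → #-2
@+08  big-endian(20 02) = 0x2002
  opcode bits[15:12]=0x2: goto/J
  imm: (w>>0)&0xfff=0x2 → #2

subi #572, d; sw b, d; goto #-2; goto #2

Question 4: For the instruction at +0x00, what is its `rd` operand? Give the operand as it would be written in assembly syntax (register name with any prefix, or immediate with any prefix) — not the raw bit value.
a

@+00  big-endian(e1 00) = 0xe100
  opcode bits[15:12]=0xe: shr/RR
  rd: (w>>10)&0x3=0x0 → a
  rs: (w>>8)&0x3=0x1 → b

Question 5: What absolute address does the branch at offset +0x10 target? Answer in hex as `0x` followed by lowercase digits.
0x4fea

off 0x10: read 2f fa as big → 0x2ffa
  op=0x2ffa>>12=0x2 ⇒ goto (J)
  [11:0] imm=4090 (s12→-6) = #-6
  target = base 0x4fde + off 0x10 + 2 + imm -6 = 0x4fea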